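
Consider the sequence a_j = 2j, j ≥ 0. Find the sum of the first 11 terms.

110

Over j = 0..10: Σj = 55.
Total = (2)·55 = 110.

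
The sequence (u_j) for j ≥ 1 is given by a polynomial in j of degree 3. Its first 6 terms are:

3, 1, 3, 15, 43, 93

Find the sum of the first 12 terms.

1st diffs: -2, 2, 12, 28, 50.
2nd diffs: 4, 10, 16, 22.
3rd diffs: 6, 6, 6 (constant).
So u_j = j^3 - 4j^2 + 3j + 3.
Continuing: …, 171, 283, 435, 633, …, u_{12} = 1191.
Summing j = 1..12 (12 terms) gives 3754.

3754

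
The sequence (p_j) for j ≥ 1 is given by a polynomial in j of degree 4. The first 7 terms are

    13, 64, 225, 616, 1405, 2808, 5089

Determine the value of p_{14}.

1st diffs: 51, 161, 391, 789, 1403, 2281.
2nd diffs: 110, 230, 398, 614, 878.
3rd diffs: 120, 168, 216, 264.
4th diffs: 48, 48, 48 (constant).
Newton forward-difference form: p_j = 13 + 51·C(j-1,1) + 110·C(j-1,2) + 120·C(j-1,3) + 48·C(j-1,4).
At j = 14: j-1 = 13, so p_{14} = 13 + 663 + 8580 + 34320 + 34320 = 77896.

77896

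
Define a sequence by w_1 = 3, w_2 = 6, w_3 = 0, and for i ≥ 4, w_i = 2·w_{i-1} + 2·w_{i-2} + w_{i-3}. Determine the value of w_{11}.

18660

w_4 = 15  w_5 = 36  w_6 = 102  w_7 = 291  w_8 = 822  w_9 = 2328  w_{10} = 6591  w_{11} = 18660.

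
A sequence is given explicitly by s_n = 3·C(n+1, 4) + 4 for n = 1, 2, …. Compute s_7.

C(8, 4) = 70, so s_7 = 214.

214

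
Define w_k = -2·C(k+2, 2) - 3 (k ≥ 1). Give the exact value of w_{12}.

-185

C(14, 2) = 91, so w_{12} = -185.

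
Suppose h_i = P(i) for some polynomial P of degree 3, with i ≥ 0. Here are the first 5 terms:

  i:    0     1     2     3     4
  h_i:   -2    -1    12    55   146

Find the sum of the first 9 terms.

3294

1st diffs: 1, 13, 43, 91.
2nd diffs: 12, 30, 48.
3rd diffs: 18, 18 (constant).
Newton forward-difference form: h_i = -2 + 1·C(i,1) + 12·C(i,2) + 18·C(i,3).
Continuing: 303, 544, 887, 1350.
Summing i = 0..8 (9 terms) gives 3294.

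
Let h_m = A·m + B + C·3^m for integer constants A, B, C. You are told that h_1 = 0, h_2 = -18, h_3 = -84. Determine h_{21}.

At m = 1, 2, 3: A + B + 3C = 0; 2A + B + 9C = -18; 3A + B + 27C = -84.
Subtracting the first from the second: A + 6C = -18.
Subtracting the second from the third: A + 18C = -66.
Solving: C = -4, A = 6, then B = 6.
So h_m = 6·m + 6 + (-4)·3^m; at m=21 this is -41841412680.

-41841412680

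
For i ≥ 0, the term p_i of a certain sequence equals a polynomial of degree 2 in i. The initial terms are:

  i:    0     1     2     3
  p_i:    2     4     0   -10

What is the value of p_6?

1st diffs: 2, -4, -10.
2nd diffs: -6, -6 (constant).
So p_i = -3i^2 + 5i + 2.
Evaluating at i = 6 gives p_6 = -76.

-76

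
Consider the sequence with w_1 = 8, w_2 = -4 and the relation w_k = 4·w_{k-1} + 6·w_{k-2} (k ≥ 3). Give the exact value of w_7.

Applying the relation repeatedly:
w_3 = 32  w_4 = 104  w_5 = 608  w_6 = 3056  w_7 = 15872.

15872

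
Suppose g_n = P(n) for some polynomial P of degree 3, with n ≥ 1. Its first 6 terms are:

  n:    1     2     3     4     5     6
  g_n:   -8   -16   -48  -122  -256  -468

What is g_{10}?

-2456

1st diffs: -8, -32, -74, -134, -212.
2nd diffs: -24, -42, -60, -78.
3rd diffs: -18, -18, -18 (constant).
Newton forward-difference form: g_n = -8 + (-8)·C(n-1,1) + (-24)·C(n-1,2) + (-18)·C(n-1,3).
At n = 10: n-1 = 9, so g_{10} = -8 - 72 - 864 - 1512 = -2456.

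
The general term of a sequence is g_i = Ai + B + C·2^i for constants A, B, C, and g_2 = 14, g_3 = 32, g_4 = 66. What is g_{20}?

4194338

Plug in i = 2, 3, 4: 2A + B + 4C = 14; 3A + B + 8C = 32; 4A + B + 16C = 66.
Subtracting the first from the second: A + 4C = 18.
Subtracting the second from the third: A + 8C = 34.
Solving: C = 4, A = 2, then B = -6.
Hence g_{20} = 2·20 + (-6) + 4·1048576 = 4194338.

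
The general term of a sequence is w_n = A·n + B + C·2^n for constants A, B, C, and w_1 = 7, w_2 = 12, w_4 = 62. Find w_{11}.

Plug in n = 1, 2, 4: A + B + 2C = 7; 2A + B + 4C = 12; 4A + B + 16C = 62.
Subtracting the first from the second: A + 2C = 5.
Subtracting the second from the third: 2A + 12C = 50.
Solving: C = 5, A = -5, then B = 2.
Hence w_{11} = -5·11 + 2 + 5·2048 = 10187.

10187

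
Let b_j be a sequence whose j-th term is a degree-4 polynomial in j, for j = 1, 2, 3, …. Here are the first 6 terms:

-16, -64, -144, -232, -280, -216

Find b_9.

1st diffs: -48, -80, -88, -48, 64.
2nd diffs: -32, -8, 40, 112.
3rd diffs: 24, 48, 72.
4th diffs: 24, 24 (constant).
So b_j = j^4 - 6j^3 - 5j^2 - 6j.
Evaluating at j = 9 gives b_9 = 1728.

1728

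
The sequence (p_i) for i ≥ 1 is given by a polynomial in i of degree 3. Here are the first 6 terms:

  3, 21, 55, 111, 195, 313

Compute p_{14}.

1st diffs: 18, 34, 56, 84, 118.
2nd diffs: 16, 22, 28, 34.
3rd diffs: 6, 6, 6 (constant).
So p_i = i^3 + 2i^2 + 5i - 5.
Evaluating at i = 14 gives p_{14} = 3201.

3201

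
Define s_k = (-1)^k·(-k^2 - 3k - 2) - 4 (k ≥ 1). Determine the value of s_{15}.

268

(-1)^15 = -1; -k^2 - 3k - 2 at k=15 is -272; so s_{15} = 268.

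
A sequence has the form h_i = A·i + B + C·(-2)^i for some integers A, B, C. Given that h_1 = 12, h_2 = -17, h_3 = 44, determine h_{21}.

10485782

Write the equations: A + B - 2C = 12; 2A + B + 4C = -17; 3A + B - 8C = 44.
Subtracting the first from the second: A + 6C = -29.
Subtracting the second from the third: A - 12C = 61.
Solving: C = -5, A = 1, then B = 1.
So h_i = 1·i + 1 + (-5)·(-2)^i; at i=21 this is 10485782.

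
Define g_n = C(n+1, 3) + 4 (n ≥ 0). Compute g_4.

C(5, 3) = 10, so g_4 = 14.

14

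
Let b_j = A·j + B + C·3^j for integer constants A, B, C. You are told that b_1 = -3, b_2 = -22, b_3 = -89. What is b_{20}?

-13947137500

The three given values yield: A + B + 3C = -3; 2A + B + 9C = -22; 3A + B + 27C = -89.
Subtracting the first from the second: A + 6C = -19.
Subtracting the second from the third: A + 18C = -67.
Solving: C = -4, A = 5, then B = 4.
So b_j = 5·j + 4 + (-4)·3^j; at j=20 this is -13947137500.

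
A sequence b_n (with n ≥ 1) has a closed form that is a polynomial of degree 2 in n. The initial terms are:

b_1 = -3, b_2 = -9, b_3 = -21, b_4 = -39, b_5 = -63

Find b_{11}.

1st diffs: -6, -12, -18, -24.
2nd diffs: -6, -6, -6 (constant).
Newton forward-difference form: b_n = -3 + (-6)·C(n-1,1) + (-6)·C(n-1,2).
At n = 11: n-1 = 10, so b_{11} = -3 - 60 - 270 = -333.

-333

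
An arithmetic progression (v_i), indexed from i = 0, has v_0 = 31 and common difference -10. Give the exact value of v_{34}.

-309

v_i = 31 + (i - 0)·(-10).
v_{34} = 31 + 34·(-10) = -309.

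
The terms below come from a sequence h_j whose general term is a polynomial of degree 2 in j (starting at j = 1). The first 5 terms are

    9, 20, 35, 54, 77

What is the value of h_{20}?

902

1st diffs: 11, 15, 19, 23.
2nd diffs: 4, 4, 4 (constant).
So h_j = 2j^2 + 5j + 2.
Evaluating at j = 20 gives h_{20} = 902.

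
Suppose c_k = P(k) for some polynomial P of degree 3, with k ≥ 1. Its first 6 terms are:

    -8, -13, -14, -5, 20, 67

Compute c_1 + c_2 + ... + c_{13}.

1st diffs: -5, -1, 9, 25, 47.
2nd diffs: 4, 10, 16, 22.
3rd diffs: 6, 6, 6 (constant).
Newton forward-difference form: c_k = -8 + (-5)·C(k-1,1) + 4·C(k-1,2) + 6·C(k-1,3).
Continuing: …, 142, 251, 400, 595, …, c_{13} = 1516.
Summing k = 1..13 (13 terms) gives 4940.

4940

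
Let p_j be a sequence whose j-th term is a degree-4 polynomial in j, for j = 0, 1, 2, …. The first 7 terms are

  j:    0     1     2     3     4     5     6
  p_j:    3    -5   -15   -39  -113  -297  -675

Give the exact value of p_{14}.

1st diffs: -8, -10, -24, -74, -184, -378.
2nd diffs: -2, -14, -50, -110, -194.
3rd diffs: -12, -36, -60, -84.
4th diffs: -24, -24, -24 (constant).
So p_j = -j^4 + 4j^3 - 6j^2 - 5j + 3.
Evaluating at j = 14 gives p_{14} = -28683.

-28683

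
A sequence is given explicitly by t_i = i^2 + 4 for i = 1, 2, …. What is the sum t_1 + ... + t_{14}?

1071

Over i = 1..14: Σi = 105, Σi² = 1015.
Total = (1)·1015 + (4)·14 = 1071.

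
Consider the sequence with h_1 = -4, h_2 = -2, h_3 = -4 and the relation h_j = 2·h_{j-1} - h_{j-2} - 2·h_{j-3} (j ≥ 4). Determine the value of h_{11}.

Step forward from the initial values:
h_4 = 2;  h_5 = 12;  h_6 = 30;  h_7 = 44;  h_8 = 34;  h_9 = -36;  h_{10} = -194;  h_{11} = -420.

-420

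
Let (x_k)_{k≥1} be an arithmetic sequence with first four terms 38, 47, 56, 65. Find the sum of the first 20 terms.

2470

Common difference d = 9.
x_k = 38 + (k - 1)·9.
x_{20} = 209; S = 20·(38 + 209)/2 = 2470.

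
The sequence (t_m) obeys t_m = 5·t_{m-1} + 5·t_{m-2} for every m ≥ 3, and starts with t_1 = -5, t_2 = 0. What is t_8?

-150000

Iterate the recurrence:
t_3 = -25  t_4 = -125  t_5 = -750  t_6 = -4375  t_7 = -25625  t_8 = -150000.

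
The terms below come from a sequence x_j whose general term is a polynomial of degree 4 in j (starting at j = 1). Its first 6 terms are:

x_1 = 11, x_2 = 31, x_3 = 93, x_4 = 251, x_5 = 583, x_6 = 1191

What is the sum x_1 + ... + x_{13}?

83213

1st diffs: 20, 62, 158, 332, 608.
2nd diffs: 42, 96, 174, 276.
3rd diffs: 54, 78, 102.
4th diffs: 24, 24 (constant).
Newton forward-difference form: x_j = 11 + 20·C(j-1,1) + 42·C(j-1,2) + 54·C(j-1,3) + 24·C(j-1,4).
Continuing: …, 2201, 3763, 6051, 9263, …, x_{13} = 26783.
Summing j = 1..13 (13 terms) gives 83213.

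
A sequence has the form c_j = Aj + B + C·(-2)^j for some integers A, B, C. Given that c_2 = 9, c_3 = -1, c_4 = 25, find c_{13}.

Write the equations: 2A + B + 4C = 9; 3A + B - 8C = -1; 4A + B + 16C = 25.
Subtracting the first from the second: A - 12C = -10.
Subtracting the second from the third: A + 24C = 26.
Solving: C = 1, A = 2, then B = 1.
Hence c_{13} = 2·13 + 1 + 1·(-8192) = -8165.

-8165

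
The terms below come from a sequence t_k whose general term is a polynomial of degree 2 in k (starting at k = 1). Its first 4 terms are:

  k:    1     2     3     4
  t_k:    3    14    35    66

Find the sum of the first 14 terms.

4683

1st diffs: 11, 21, 31.
2nd diffs: 10, 10 (constant).
So t_k = 5k^2 - 4k + 2.
Continuing: …, 107, 158, 219, 290, …, t_{14} = 926.
Summing k = 1..14 (14 terms) gives 4683.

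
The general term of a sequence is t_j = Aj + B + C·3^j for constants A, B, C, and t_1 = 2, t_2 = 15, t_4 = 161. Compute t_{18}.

At j = 1, 2, 4: A + B + 3C = 2; 2A + B + 9C = 15; 4A + B + 81C = 161.
Subtracting the first from the second: A + 6C = 13.
Subtracting the second from the third: 2A + 72C = 146.
Solving: C = 2, A = 1, then B = -5.
So t_j = 1·j + (-5) + 2·3^j; at j=18 this is 774840991.

774840991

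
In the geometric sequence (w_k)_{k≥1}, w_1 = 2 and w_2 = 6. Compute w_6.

486

Common ratio r = 3.
w_k = 2·3^(k-1).
w_6 = 2·3^5 = 486.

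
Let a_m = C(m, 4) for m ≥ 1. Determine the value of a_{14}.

C(14, 4) = 1001, so a_{14} = 1001.

1001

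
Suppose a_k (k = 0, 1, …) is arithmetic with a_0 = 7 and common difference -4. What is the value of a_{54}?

-209

a_k = 7 + (k - 0)·(-4).
a_{54} = 7 + 54·(-4) = -209.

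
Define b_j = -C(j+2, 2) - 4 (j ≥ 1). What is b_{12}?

C(14, 2) = 91, so b_{12} = -95.

-95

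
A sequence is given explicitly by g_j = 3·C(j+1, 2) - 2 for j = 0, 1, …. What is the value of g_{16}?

406

C(17, 2) = 136, so g_{16} = 406.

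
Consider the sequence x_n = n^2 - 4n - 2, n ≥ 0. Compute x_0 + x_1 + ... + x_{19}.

Over n = 0..19: Σn = 190, Σn² = 2470.
Total = (1)·2470 + (-4)·190 + (-2)·20 = 1670.

1670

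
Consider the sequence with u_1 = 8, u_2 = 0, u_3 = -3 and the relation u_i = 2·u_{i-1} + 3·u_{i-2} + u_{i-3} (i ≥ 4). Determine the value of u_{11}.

-2350

Applying the relation repeatedly:
u_4 = 2; u_5 = -5; u_6 = -7; u_7 = -27; u_8 = -80; u_9 = -248; u_{10} = -763; u_{11} = -2350.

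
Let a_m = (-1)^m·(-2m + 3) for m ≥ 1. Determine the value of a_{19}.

(-1)^19 = -1; -2m + 3 at m=19 is -35; so a_{19} = 35.

35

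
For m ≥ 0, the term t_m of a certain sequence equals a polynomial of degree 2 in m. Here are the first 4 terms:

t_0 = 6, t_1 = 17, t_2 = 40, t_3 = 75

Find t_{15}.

1st diffs: 11, 23, 35.
2nd diffs: 12, 12 (constant).
Newton forward-difference form: t_m = 6 + 11·C(m,1) + 12·C(m,2).
At m = 15: m = 15, so t_{15} = 6 + 165 + 1260 = 1431.

1431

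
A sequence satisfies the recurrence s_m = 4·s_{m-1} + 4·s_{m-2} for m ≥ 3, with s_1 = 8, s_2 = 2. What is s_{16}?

Compute successive terms:
s_3 = 40, s_4 = 168, s_5 = 832, …, s_{13} = 244891648, s_{14} = 1182441472, s_{15} = 5709332480, s_{16} = 27567095808.

27567095808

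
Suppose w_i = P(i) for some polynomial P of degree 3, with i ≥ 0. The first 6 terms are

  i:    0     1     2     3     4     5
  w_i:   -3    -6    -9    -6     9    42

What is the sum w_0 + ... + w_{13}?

5691

1st diffs: -3, -3, 3, 15, 33.
2nd diffs: 0, 6, 12, 18.
3rd diffs: 6, 6, 6 (constant).
Newton forward-difference form: w_i = -3 + (-3)·C(i,1) + 6·C(i,3).
Continuing: …, 99, 186, 309, 474, …, w_{13} = 1674.
Summing i = 0..13 (14 terms) gives 5691.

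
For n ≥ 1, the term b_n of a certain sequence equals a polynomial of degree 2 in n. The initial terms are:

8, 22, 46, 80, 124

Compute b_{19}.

1st diffs: 14, 24, 34, 44.
2nd diffs: 10, 10, 10 (constant).
Newton forward-difference form: b_n = 8 + 14·C(n-1,1) + 10·C(n-1,2).
At n = 19: n-1 = 18, so b_{19} = 8 + 252 + 1530 = 1790.

1790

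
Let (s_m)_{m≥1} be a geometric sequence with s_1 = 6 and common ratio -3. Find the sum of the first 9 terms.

29526

s_m = 6·(-3)^(m-1).
S = 6·((-3)^9 - 1)/(-3 - 1) = 6·(-19683 - 1)/(-4) = 29526.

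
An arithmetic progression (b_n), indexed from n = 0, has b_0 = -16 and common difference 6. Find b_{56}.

b_n = -16 + (n - 0)·6.
b_{56} = -16 + 56·6 = 320.

320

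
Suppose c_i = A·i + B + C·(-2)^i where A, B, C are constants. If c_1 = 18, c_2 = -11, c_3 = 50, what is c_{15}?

163862

Plug in i = 1, 2, 3: A + B - 2C = 18; 2A + B + 4C = -11; 3A + B - 8C = 50.
Subtracting the first from the second: A + 6C = -29.
Subtracting the second from the third: A - 12C = 61.
Solving: C = -5, A = 1, then B = 7.
Therefore c_{15} = 15 + 7 + (-5)·(-32768) = 163862.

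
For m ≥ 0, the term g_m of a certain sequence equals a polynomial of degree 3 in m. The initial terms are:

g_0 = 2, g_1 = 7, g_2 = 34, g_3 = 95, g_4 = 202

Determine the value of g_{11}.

1st diffs: 5, 27, 61, 107.
2nd diffs: 22, 34, 46.
3rd diffs: 12, 12 (constant).
So g_m = 2m^3 + 5m^2 - 2m + 2.
Evaluating at m = 11 gives g_{11} = 3247.

3247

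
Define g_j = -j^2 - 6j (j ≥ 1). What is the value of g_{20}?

g_{20} = -1·20^2 - 6·20 = -520.

-520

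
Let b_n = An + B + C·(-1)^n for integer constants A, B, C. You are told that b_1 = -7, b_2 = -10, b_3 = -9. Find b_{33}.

Write the equations: A + B - C = -7; 2A + B + C = -10; 3A + B - C = -9.
Subtracting the first from the second: A + 2C = -3.
Subtracting the second from the third: A - 2C = 1.
Solving: C = -1, A = -1, then B = -7.
Hence b_{33} = -1·33 + (-7) + (-1)·(-1) = -39.

-39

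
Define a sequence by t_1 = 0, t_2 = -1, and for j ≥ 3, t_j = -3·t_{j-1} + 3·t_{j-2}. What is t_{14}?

Iterate the recurrence:
t_3 = 3, t_4 = -12, t_5 = 45, …, t_{11} = 133893, t_{12} = -507627, t_{13} = 1924560, t_{14} = -7296561.

-7296561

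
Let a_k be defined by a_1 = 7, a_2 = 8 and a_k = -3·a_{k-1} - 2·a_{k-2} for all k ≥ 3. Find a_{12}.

30698

Applying the relation repeatedly:
a_3 = -38;  a_4 = 98;  a_5 = -218;  a_6 = 458;  a_7 = -938;  a_8 = 1898;  a_9 = -3818;  a_{10} = 7658;  a_{11} = -15338;  a_{12} = 30698.
(Characteristic roots are -1 and -2.)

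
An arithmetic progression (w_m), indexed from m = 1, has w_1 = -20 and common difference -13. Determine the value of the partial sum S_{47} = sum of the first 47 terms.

w_m = -20 + (m - 1)·(-13).
w_{47} = -618; S = 47·(-20 + (-618))/2 = -14993.

-14993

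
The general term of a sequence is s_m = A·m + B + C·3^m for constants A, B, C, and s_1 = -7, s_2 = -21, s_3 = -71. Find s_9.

-59015

Write the equations: A + B + 3C = -7; 2A + B + 9C = -21; 3A + B + 27C = -71.
Subtracting the first from the second: A + 6C = -14.
Subtracting the second from the third: A + 18C = -50.
Solving: C = -3, A = 4, then B = -2.
Therefore s_9 = 36 + (-2) + (-3)·19683 = -59015.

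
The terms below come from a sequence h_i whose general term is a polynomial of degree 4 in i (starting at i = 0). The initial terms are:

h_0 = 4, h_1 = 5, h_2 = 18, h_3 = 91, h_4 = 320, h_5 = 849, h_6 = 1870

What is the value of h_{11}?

1st diffs: 1, 13, 73, 229, 529, 1021.
2nd diffs: 12, 60, 156, 300, 492.
3rd diffs: 48, 96, 144, 192.
4th diffs: 48, 48, 48 (constant).
Newton forward-difference form: h_i = 4 + 1·C(i,1) + 12·C(i,2) + 48·C(i,3) + 48·C(i,4).
At i = 11: i = 11, so h_{11} = 4 + 11 + 660 + 7920 + 15840 = 24435.

24435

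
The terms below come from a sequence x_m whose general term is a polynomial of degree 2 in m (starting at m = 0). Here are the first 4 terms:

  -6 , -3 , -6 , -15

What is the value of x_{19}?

1st diffs: 3, -3, -9.
2nd diffs: -6, -6 (constant).
So x_m = -3m^2 + 6m - 6.
Evaluating at m = 19 gives x_{19} = -975.

-975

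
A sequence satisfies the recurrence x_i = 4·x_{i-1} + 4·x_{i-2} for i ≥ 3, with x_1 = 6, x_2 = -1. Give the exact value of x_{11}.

Step forward from the initial values:
x_3 = 20  x_4 = 76  x_5 = 384  x_6 = 1840  x_7 = 8896  x_8 = 42944  x_9 = 207360  x_{10} = 1001216  x_{11} = 4834304.

4834304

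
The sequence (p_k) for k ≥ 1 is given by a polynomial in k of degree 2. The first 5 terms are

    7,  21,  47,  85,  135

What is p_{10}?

565

1st diffs: 14, 26, 38, 50.
2nd diffs: 12, 12, 12 (constant).
Newton forward-difference form: p_k = 7 + 14·C(k-1,1) + 12·C(k-1,2).
At k = 10: k-1 = 9, so p_{10} = 7 + 126 + 432 = 565.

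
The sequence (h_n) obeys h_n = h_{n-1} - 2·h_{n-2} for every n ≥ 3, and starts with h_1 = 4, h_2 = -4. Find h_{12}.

-4

Iterate the recurrence:
h_3 = -12; h_4 = -4; h_5 = 20; h_6 = 28; h_7 = -12; h_8 = -68; h_9 = -44; h_{10} = 92; h_{11} = 180; h_{12} = -4.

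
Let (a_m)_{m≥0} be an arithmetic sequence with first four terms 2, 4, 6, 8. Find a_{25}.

52

Common difference d = 2.
a_m = 2 + (m - 0)·2.
a_{25} = 2 + 25·2 = 52.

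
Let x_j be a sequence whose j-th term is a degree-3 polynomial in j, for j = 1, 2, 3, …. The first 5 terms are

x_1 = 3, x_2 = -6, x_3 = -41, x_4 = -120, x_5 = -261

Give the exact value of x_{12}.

-4496

1st diffs: -9, -35, -79, -141.
2nd diffs: -26, -44, -62.
3rd diffs: -18, -18 (constant).
Newton forward-difference form: x_j = 3 + (-9)·C(j-1,1) + (-26)·C(j-1,2) + (-18)·C(j-1,3).
At j = 12: j-1 = 11, so x_{12} = 3 - 99 - 1430 - 2970 = -4496.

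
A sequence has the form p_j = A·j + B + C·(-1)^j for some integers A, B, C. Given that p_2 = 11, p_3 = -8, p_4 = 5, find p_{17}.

-50

At j = 2, 3, 4: 2A + B + C = 11; 3A + B - C = -8; 4A + B + C = 5.
Subtracting the first from the second: A - 2C = -19.
Subtracting the second from the third: A + 2C = 13.
Solving: C = 8, A = -3, then B = 9.
So p_j = -3·j + 9 + 8·(-1)^j; at j=17 this is -50.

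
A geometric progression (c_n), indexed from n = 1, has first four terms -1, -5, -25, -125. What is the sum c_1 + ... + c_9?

Common ratio r = 5.
c_n = (-1)·5^(n-1).
S = (-1)·(5^9 - 1)/(5 - 1) = (-1)·(1953125 - 1)/(4) = -488281.

-488281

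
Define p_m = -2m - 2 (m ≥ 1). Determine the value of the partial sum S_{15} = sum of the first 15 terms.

Over m = 1..15: Σm = 120.
Total = (-2)·120 + (-2)·15 = -270.

-270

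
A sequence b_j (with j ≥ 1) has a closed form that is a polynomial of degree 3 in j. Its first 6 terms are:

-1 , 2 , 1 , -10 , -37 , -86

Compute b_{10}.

1st diffs: 3, -1, -11, -27, -49.
2nd diffs: -4, -10, -16, -22.
3rd diffs: -6, -6, -6 (constant).
Newton forward-difference form: b_j = -1 + 3·C(j-1,1) + (-4)·C(j-1,2) + (-6)·C(j-1,3).
At j = 10: j-1 = 9, so b_{10} = -1 + 27 - 144 - 504 = -622.

-622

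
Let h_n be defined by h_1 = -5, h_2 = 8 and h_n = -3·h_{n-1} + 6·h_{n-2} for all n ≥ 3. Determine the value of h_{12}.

Applying the relation repeatedly:
h_3 = -54, h_4 = 210, h_5 = -954, h_6 = 4122, h_7 = -18090, h_8 = 79002, h_9 = -345546, h_{10} = 1510650, h_{11} = -6605226, h_{12} = 28879578.

28879578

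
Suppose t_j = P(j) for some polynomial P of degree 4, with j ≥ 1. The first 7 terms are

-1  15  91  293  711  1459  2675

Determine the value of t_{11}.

1st diffs: 16, 76, 202, 418, 748, 1216.
2nd diffs: 60, 126, 216, 330, 468.
3rd diffs: 66, 90, 114, 138.
4th diffs: 24, 24, 24 (constant).
Newton forward-difference form: t_j = -1 + 16·C(j-1,1) + 60·C(j-1,2) + 66·C(j-1,3) + 24·C(j-1,4).
At j = 11: j-1 = 10, so t_{11} = -1 + 160 + 2700 + 7920 + 5040 = 15819.

15819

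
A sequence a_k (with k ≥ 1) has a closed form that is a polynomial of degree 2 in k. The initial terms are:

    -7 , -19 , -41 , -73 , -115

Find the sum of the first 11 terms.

1st diffs: -12, -22, -32, -42.
2nd diffs: -10, -10, -10 (constant).
So a_k = -5k^2 + 3k - 5.
Continuing: …, -167, -229, -301, -383, …, a_{11} = -577.
Summing k = 1..11 (11 terms) gives -2387.

-2387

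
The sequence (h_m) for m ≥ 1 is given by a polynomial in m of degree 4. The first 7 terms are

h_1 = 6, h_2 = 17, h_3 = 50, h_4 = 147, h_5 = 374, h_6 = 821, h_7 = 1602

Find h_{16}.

54351

1st diffs: 11, 33, 97, 227, 447, 781.
2nd diffs: 22, 64, 130, 220, 334.
3rd diffs: 42, 66, 90, 114.
4th diffs: 24, 24, 24 (constant).
So h_m = m^4 - 3m^3 + 4m^2 + 5m - 1.
Evaluating at m = 16 gives h_{16} = 54351.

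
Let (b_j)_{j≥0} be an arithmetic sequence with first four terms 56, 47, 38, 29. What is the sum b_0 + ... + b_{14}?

-105

Common difference d = -9.
b_j = 56 + (j - 0)·(-9).
b_{14} = -70; S = 15·(56 + (-70))/2 = -105.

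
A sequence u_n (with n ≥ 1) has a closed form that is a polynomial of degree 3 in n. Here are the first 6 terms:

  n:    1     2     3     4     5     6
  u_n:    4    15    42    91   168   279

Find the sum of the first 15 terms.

16685

1st diffs: 11, 27, 49, 77, 111.
2nd diffs: 16, 22, 28, 34.
3rd diffs: 6, 6, 6 (constant).
Newton forward-difference form: u_n = 4 + 11·C(n-1,1) + 16·C(n-1,2) + 6·C(n-1,3).
Continuing: …, 430, 627, 876, 1183, …, u_{15} = 3798.
Summing n = 1..15 (15 terms) gives 16685.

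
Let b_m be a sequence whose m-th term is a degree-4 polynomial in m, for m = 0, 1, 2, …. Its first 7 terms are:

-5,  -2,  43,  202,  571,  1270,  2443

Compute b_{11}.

1st diffs: 3, 45, 159, 369, 699, 1173.
2nd diffs: 42, 114, 210, 330, 474.
3rd diffs: 72, 96, 120, 144.
4th diffs: 24, 24, 24 (constant).
Newton forward-difference form: b_m = -5 + 3·C(m,1) + 42·C(m,2) + 72·C(m,3) + 24·C(m,4).
At m = 11: m = 11, so b_{11} = -5 + 33 + 2310 + 11880 + 7920 = 22138.

22138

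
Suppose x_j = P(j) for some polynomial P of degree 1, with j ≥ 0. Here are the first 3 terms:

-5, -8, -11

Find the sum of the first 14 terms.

-343

1st diffs: -3, -3 (constant).
So x_j = -3j - 5.
Continuing: …, -14, -17, -20, -23, …, x_{13} = -44.
Summing j = 0..13 (14 terms) gives -343.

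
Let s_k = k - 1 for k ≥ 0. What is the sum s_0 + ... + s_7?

20

Over k = 0..7: Σk = 28.
Total = (1)·28 + (-1)·8 = 20.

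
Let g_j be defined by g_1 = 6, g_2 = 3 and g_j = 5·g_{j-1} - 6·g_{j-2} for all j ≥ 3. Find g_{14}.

g_3 = -21, g_4 = -123, g_5 = -489, …, g_{11} = -516081, g_{12} = -1563603, g_{13} = -4721529, g_{14} = -14226027.
(Characteristic roots are 3 and 2.)

-14226027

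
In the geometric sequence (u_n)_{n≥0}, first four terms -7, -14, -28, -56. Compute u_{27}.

Common ratio r = 2.
u_n = (-7)·2^(n-0).
u_{27} = (-7)·2^27 = -939524096.

-939524096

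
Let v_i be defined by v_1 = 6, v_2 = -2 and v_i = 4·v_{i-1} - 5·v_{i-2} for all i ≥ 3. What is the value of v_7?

-1318

Iterate the recurrence:
v_3 = -38, v_4 = -142, v_5 = -378, v_6 = -802, v_7 = -1318.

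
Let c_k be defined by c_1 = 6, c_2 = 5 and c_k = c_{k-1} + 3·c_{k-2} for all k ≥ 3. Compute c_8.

1205

Compute successive terms:
c_3 = 23, c_4 = 38, c_5 = 107, c_6 = 221, c_7 = 542, c_8 = 1205.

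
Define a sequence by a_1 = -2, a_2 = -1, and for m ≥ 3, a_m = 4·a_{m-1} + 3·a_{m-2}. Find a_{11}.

Compute successive terms:
a_3 = -10  a_4 = -43  a_5 = -202  a_6 = -937  a_7 = -4354  a_8 = -20227  a_9 = -93970  a_{10} = -436561  a_{11} = -2028154.

-2028154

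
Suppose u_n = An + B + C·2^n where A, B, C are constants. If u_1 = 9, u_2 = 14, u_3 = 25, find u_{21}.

At n = 1, 2, 3: A + B + 2C = 9; 2A + B + 4C = 14; 3A + B + 8C = 25.
Subtracting the first from the second: A + 2C = 5.
Subtracting the second from the third: A + 4C = 11.
Solving: C = 3, A = -1, then B = 4.
Therefore u_{21} = -21 + 4 + 3·2097152 = 6291439.

6291439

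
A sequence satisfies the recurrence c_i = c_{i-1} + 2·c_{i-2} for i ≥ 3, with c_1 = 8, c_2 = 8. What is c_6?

168

Applying the relation repeatedly:
c_3 = 24;  c_4 = 40;  c_5 = 88;  c_6 = 168.
(Characteristic roots are 2 and -1.)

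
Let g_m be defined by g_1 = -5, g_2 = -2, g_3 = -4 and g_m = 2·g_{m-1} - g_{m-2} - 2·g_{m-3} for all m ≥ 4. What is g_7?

g_4 = 4  g_5 = 16  g_6 = 36  g_7 = 48.

48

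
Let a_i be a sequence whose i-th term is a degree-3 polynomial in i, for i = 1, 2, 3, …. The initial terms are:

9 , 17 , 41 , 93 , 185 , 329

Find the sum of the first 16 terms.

31904

1st diffs: 8, 24, 52, 92, 144.
2nd diffs: 16, 28, 40, 52.
3rd diffs: 12, 12, 12 (constant).
Newton forward-difference form: a_i = 9 + 8·C(i-1,1) + 16·C(i-1,2) + 12·C(i-1,3).
Continuing: …, 537, 821, 1193, 1665, …, a_{16} = 7269.
Summing i = 1..16 (16 terms) gives 31904.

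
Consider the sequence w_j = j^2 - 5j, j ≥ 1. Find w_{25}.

500

w_{25} = 1·25^2 - 5·25 = 500.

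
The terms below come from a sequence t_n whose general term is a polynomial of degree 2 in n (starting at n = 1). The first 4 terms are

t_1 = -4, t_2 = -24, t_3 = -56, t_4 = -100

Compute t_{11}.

-744

1st diffs: -20, -32, -44.
2nd diffs: -12, -12 (constant).
Newton forward-difference form: t_n = -4 + (-20)·C(n-1,1) + (-12)·C(n-1,2).
At n = 11: n-1 = 10, so t_{11} = -4 - 200 - 540 = -744.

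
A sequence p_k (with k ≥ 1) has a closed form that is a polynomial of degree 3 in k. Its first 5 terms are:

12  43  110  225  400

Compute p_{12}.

1st diffs: 31, 67, 115, 175.
2nd diffs: 36, 48, 60.
3rd diffs: 12, 12 (constant).
So p_k = 2k^3 + 6k^2 - k + 5.
Evaluating at k = 12 gives p_{12} = 4313.

4313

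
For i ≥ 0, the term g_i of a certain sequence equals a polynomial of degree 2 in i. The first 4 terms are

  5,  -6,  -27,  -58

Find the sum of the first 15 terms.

-5630

1st diffs: -11, -21, -31.
2nd diffs: -10, -10 (constant).
So g_i = -5i^2 - 6i + 5.
Continuing: …, -99, -150, -211, -282, …, g_{14} = -1059.
Summing i = 0..14 (15 terms) gives -5630.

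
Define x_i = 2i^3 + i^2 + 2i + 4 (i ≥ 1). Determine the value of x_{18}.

x_{18} = 2·18^3 + 1·18^2 + 2·18 + 4 = 12028.

12028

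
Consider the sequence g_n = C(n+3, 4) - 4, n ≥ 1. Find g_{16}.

C(19, 4) = 3876, so g_{16} = 3872.

3872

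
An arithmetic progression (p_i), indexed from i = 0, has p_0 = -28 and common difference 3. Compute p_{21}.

35

p_i = -28 + (i - 0)·3.
p_{21} = -28 + 21·3 = 35.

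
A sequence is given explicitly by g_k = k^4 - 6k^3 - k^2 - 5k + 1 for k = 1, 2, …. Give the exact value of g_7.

260

g_7 = 1·7^4 - 6·7^3 - 1·7^2 - 5·7 + 1 = 260.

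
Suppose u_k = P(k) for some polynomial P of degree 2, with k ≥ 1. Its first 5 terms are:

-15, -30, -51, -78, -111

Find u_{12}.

1st diffs: -15, -21, -27, -33.
2nd diffs: -6, -6, -6 (constant).
So u_k = -3k^2 - 6k - 6.
Evaluating at k = 12 gives u_{12} = -510.

-510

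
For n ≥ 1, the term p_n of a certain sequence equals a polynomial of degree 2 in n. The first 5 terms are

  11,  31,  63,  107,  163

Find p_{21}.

1st diffs: 20, 32, 44, 56.
2nd diffs: 12, 12, 12 (constant).
Newton forward-difference form: p_n = 11 + 20·C(n-1,1) + 12·C(n-1,2).
At n = 21: n-1 = 20, so p_{21} = 11 + 400 + 2280 = 2691.

2691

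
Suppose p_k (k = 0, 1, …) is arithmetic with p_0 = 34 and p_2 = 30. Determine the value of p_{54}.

-74

Common difference d = (30 - 34) / (2 - 0) = -2.
p_k = 34 + (k - 0)·(-2).
p_{54} = 34 + 54·(-2) = -74.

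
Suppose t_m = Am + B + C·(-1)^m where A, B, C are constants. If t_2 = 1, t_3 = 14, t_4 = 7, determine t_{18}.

49

Write the equations: 2A + B + C = 1; 3A + B - C = 14; 4A + B + C = 7.
Subtracting the first from the second: A - 2C = 13.
Subtracting the second from the third: A + 2C = -7.
Solving: C = -5, A = 3, then B = 0.
Hence t_{18} = 3·18 + 0 + (-5)·1 = 49.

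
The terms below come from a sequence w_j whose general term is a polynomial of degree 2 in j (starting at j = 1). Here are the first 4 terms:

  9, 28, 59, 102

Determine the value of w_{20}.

2422

1st diffs: 19, 31, 43.
2nd diffs: 12, 12 (constant).
So w_j = 6j^2 + j + 2.
Evaluating at j = 20 gives w_{20} = 2422.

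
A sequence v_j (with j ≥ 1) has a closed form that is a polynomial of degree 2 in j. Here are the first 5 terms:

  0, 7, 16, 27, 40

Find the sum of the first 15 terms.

1645

1st diffs: 7, 9, 11, 13.
2nd diffs: 2, 2, 2 (constant).
Newton forward-difference form: v_j = 7·C(j-1,1) + 2·C(j-1,2).
Continuing: …, 55, 72, 91, 112, …, v_{15} = 280.
Summing j = 1..15 (15 terms) gives 1645.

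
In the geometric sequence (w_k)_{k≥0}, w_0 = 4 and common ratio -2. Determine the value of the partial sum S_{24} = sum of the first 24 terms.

w_k = 4·(-2)^(k-0).
S = 4·((-2)^24 - 1)/(-2 - 1) = 4·(16777216 - 1)/(-3) = -22369620.

-22369620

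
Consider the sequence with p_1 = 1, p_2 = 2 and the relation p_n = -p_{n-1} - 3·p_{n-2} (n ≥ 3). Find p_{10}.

p_3 = -5;  p_4 = -1;  p_5 = 16;  p_6 = -13;  p_7 = -35;  p_8 = 74;  p_9 = 31;  p_{10} = -253.

-253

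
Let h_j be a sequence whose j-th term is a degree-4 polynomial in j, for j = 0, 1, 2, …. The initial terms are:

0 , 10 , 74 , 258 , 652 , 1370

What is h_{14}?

1st diffs: 10, 64, 184, 394, 718.
2nd diffs: 54, 120, 210, 324.
3rd diffs: 66, 90, 114.
4th diffs: 24, 24 (constant).
Newton forward-difference form: h_j = 10·C(j,1) + 54·C(j,2) + 66·C(j,3) + 24·C(j,4).
At j = 14: j = 14, so h_{14} = 140 + 4914 + 24024 + 24024 = 53102.

53102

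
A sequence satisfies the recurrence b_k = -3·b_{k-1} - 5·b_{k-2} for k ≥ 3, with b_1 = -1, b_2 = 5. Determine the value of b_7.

215

Iterate the recurrence:
b_3 = -10, b_4 = 5, b_5 = 35, b_6 = -130, b_7 = 215.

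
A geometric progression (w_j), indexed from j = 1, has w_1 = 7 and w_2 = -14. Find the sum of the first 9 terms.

Common ratio r = -2.
w_j = 7·(-2)^(j-1).
S = 7·((-2)^9 - 1)/(-2 - 1) = 7·(-512 - 1)/(-3) = 1197.

1197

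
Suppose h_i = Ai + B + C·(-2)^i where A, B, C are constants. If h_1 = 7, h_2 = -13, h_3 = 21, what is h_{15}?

98277

Write the equations: A + B - 2C = 7; 2A + B + 4C = -13; 3A + B - 8C = 21.
Subtracting the first from the second: A + 6C = -20.
Subtracting the second from the third: A - 12C = 34.
Solving: C = -3, A = -2, then B = 3.
So h_i = -2·i + 3 + (-3)·(-2)^i; at i=15 this is 98277.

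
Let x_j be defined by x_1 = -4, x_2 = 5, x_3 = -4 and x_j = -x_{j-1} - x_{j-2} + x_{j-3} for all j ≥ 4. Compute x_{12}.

-113

x_4 = -5; x_5 = 14; x_6 = -13; x_7 = -6; x_8 = 33; x_9 = -40; x_{10} = 1; x_{11} = 72; x_{12} = -113.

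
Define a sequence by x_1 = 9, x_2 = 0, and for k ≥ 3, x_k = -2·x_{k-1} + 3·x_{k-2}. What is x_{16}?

Step forward from the initial values:
x_3 = 27;  x_4 = -54;  x_5 = 189;  …;  x_{13} = 1195749;  x_{14} = -3587220;  x_{15} = 10761687;  x_{16} = -32285034.
(Characteristic roots are 1 and -3.)

-32285034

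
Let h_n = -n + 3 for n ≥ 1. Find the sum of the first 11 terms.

Over n = 1..11: Σn = 66.
Total = (-1)·66 + (3)·11 = -33.

-33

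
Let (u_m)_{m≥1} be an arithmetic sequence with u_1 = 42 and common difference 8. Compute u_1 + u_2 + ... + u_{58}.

15660

u_m = 42 + (m - 1)·8.
u_{58} = 498; S = 58·(42 + 498)/2 = 15660.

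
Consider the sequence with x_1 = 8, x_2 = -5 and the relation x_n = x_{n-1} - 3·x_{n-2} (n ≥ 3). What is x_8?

-449

Step forward from the initial values:
x_3 = -29; x_4 = -14; x_5 = 73; x_6 = 115; x_7 = -104; x_8 = -449.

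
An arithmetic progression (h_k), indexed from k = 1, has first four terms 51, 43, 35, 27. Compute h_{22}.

Common difference d = -8.
h_k = 51 + (k - 1)·(-8).
h_{22} = 51 + 21·(-8) = -117.

-117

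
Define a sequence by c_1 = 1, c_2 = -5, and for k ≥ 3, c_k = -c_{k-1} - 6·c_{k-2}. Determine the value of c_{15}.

Applying the relation repeatedly:
c_3 = -1; c_4 = 31; c_5 = -25; …; c_{12} = -8081; c_{13} = -91129; c_{14} = 139615; c_{15} = 407159.

407159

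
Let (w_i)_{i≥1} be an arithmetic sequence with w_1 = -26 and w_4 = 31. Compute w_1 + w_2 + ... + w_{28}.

Common difference d = (31 - (-26)) / (4 - 1) = 19.
w_i = -26 + (i - 1)·19.
w_{28} = 487; S = 28·(-26 + 487)/2 = 6454.

6454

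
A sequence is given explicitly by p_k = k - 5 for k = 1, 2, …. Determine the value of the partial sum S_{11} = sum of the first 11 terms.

11

Over k = 1..11: Σk = 66.
Total = (1)·66 + (-5)·11 = 11.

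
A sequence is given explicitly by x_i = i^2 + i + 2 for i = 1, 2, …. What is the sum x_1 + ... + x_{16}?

Over i = 1..16: Σi = 136, Σi² = 1496.
Total = (1)·1496 + (1)·136 + (2)·16 = 1664.

1664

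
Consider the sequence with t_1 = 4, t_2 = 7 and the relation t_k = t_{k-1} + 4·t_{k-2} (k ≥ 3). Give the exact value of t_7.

Compute successive terms:
t_3 = 23; t_4 = 51; t_5 = 143; t_6 = 347; t_7 = 919.

919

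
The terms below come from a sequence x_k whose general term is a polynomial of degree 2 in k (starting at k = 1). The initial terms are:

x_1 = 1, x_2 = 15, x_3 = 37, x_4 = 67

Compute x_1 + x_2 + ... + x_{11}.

2101

1st diffs: 14, 22, 30.
2nd diffs: 8, 8 (constant).
So x_k = 4k^2 + 2k - 5.
Continuing: …, 105, 151, 205, 267, …, x_{11} = 501.
Summing k = 1..11 (11 terms) gives 2101.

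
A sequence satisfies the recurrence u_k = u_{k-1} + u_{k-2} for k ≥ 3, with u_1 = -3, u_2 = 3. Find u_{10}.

39

Compute successive terms:
u_3 = 0, u_4 = 3, u_5 = 3, u_6 = 6, u_7 = 9, u_8 = 15, u_9 = 24, u_{10} = 39.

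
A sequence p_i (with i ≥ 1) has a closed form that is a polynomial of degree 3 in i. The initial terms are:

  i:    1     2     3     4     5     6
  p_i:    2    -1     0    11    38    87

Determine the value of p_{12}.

1st diffs: -3, 1, 11, 27, 49.
2nd diffs: 4, 10, 16, 22.
3rd diffs: 6, 6, 6 (constant).
So p_i = i^3 - 4i^2 + 2i + 3.
Evaluating at i = 12 gives p_{12} = 1179.

1179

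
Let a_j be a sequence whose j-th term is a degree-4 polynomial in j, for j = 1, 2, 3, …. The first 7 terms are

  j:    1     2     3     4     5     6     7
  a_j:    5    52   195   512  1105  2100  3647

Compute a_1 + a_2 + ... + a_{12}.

81900

1st diffs: 47, 143, 317, 593, 995, 1547.
2nd diffs: 96, 174, 276, 402, 552.
3rd diffs: 78, 102, 126, 150.
4th diffs: 24, 24, 24 (constant).
Newton forward-difference form: a_j = 5 + 47·C(j-1,1) + 96·C(j-1,2) + 78·C(j-1,3) + 24·C(j-1,4).
Continuing: …, 5920, 9117, 13460, 19195, …, a_{12} = 26592.
Summing j = 1..12 (12 terms) gives 81900.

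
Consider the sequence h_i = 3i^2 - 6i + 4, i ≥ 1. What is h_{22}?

1324

h_{22} = 3·22^2 - 6·22 + 4 = 1324.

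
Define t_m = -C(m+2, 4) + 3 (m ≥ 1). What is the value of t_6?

-67

C(8, 4) = 70, so t_6 = -67.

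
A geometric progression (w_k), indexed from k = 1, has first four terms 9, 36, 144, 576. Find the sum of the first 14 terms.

805306365

Common ratio r = 4.
w_k = 9·4^(k-1).
S = 9·(4^14 - 1)/(4 - 1) = 9·(268435456 - 1)/(3) = 805306365.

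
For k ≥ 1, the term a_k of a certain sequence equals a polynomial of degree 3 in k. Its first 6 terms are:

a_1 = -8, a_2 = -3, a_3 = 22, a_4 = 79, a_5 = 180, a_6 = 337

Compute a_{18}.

1st diffs: 5, 25, 57, 101, 157.
2nd diffs: 20, 32, 44, 56.
3rd diffs: 12, 12, 12 (constant).
Newton forward-difference form: a_k = -8 + 5·C(k-1,1) + 20·C(k-1,2) + 12·C(k-1,3).
At k = 18: k-1 = 17, so a_{18} = -8 + 85 + 2720 + 8160 = 10957.

10957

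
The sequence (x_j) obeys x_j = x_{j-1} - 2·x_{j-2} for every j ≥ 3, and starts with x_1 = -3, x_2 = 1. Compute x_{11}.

Iterate the recurrence:
x_3 = 7; x_4 = 5; x_5 = -9; x_6 = -19; x_7 = -1; x_8 = 37; x_9 = 39; x_{10} = -35; x_{11} = -113.

-113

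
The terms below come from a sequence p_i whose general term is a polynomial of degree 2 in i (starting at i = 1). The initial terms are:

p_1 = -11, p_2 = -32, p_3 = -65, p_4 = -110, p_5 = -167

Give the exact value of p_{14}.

-1220

1st diffs: -21, -33, -45, -57.
2nd diffs: -12, -12, -12 (constant).
Newton forward-difference form: p_i = -11 + (-21)·C(i-1,1) + (-12)·C(i-1,2).
At i = 14: i-1 = 13, so p_{14} = -11 - 273 - 936 = -1220.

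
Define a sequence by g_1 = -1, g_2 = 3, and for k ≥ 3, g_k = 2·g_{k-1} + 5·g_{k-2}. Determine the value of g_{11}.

75441

Iterate the recurrence:
g_3 = 1; g_4 = 17; g_5 = 39; g_6 = 163; g_7 = 521; g_8 = 1857; g_9 = 6319; g_{10} = 21923; g_{11} = 75441.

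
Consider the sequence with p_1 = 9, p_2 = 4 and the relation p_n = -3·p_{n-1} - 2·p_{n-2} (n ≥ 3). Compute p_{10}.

6634

Applying the relation repeatedly:
p_3 = -30;  p_4 = 82;  p_5 = -186;  p_6 = 394;  p_7 = -810;  p_8 = 1642;  p_9 = -3306;  p_{10} = 6634.
(Characteristic roots are -1 and -2.)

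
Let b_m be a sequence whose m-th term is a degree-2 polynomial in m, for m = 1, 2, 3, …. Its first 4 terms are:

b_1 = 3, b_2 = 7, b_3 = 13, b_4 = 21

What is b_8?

1st diffs: 4, 6, 8.
2nd diffs: 2, 2 (constant).
So b_m = m^2 + m + 1.
Evaluating at m = 8 gives b_8 = 73.

73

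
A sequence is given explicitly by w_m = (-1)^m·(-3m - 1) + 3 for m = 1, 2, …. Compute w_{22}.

(-1)^22 = 1; -3m - 1 at m=22 is -67; so w_{22} = -64.

-64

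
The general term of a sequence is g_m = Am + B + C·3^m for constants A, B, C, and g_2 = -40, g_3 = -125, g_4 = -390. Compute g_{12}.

-2657150

Plug in m = 2, 3, 4: 2A + B + 9C = -40; 3A + B + 27C = -125; 4A + B + 81C = -390.
Subtracting the first from the second: A + 18C = -85.
Subtracting the second from the third: A + 54C = -265.
Solving: C = -5, A = 5, then B = -5.
Hence g_{12} = 5·12 + (-5) + (-5)·531441 = -2657150.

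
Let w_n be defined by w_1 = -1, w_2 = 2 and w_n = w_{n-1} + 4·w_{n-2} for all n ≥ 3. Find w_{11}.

1198

Compute successive terms:
w_3 = -2  w_4 = 6  w_5 = -2  w_6 = 22  w_7 = 14  w_8 = 102  w_9 = 158  w_{10} = 566  w_{11} = 1198.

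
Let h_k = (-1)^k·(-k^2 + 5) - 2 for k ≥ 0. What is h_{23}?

522

(-1)^23 = -1; -k^2 + 5 at k=23 is -524; so h_{23} = 522.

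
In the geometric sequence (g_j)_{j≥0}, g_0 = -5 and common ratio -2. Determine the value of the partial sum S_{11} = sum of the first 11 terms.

-3415

g_j = (-5)·(-2)^(j-0).
S = (-5)·((-2)^11 - 1)/(-2 - 1) = (-5)·(-2048 - 1)/(-3) = -3415.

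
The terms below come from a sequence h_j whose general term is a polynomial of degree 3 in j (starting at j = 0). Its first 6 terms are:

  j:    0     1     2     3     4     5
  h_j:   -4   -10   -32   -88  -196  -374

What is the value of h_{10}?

1st diffs: -6, -22, -56, -108, -178.
2nd diffs: -16, -34, -52, -70.
3rd diffs: -18, -18, -18 (constant).
Newton forward-difference form: h_j = -4 + (-6)·C(j,1) + (-16)·C(j,2) + (-18)·C(j,3).
At j = 10: j = 10, so h_{10} = -4 - 60 - 720 - 2160 = -2944.

-2944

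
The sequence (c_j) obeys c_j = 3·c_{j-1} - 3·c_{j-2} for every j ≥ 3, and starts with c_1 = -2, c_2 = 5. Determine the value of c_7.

Iterate the recurrence:
c_3 = 21  c_4 = 48  c_5 = 81  c_6 = 99  c_7 = 54.

54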